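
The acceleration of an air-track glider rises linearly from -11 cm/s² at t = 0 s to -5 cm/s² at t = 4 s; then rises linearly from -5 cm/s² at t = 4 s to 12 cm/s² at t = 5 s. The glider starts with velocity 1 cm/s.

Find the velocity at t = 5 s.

Δv equals the area under the a-t graph; then v = v₀ + Δv.
0–4 s: ½(-11 + -5)(4) = -32 cm/s
4–5 s: ½(-5 + 12)(1) = 3.5 cm/s
Δv = -28.5 cm/s, so v(5) = 1 + (-28.5) = -27.5 cm/s.

-27.5 cm/s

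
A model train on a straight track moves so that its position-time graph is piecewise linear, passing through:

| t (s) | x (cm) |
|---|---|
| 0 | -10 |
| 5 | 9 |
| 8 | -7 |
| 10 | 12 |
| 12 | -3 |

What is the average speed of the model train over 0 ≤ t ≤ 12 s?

5.75 cm/s

Average speed = (total path length)/(elapsed time); on a piecewise-linear x-t graph the path length is Σ|Δx|.
0–5 s: |Δx| = |9 − -10| = 19 cm
5–8 s: |Δx| = |-7 − 9| = 16 cm
8–10 s: |Δx| = |12 − -7| = 19 cm
10–12 s: |Δx| = |-3 − 12| = 15 cm
Total path = 69 cm; average speed = 69/12 = 5.75 cm/s.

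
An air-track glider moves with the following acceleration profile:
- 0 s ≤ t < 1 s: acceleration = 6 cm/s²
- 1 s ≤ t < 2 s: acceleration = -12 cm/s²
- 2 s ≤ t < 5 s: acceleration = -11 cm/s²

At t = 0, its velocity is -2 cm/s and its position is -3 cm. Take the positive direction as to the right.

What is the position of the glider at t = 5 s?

-77.5 cm

On each constant-a segment, Δv = aΔt and Δx = v₀Δt + ½aΔt²; chain segment to segment.
0–1 s: v starts -2 cm/s; Δx = -2·1 + ½·6·1² = 1 cm; v ends 4 cm/s.
1–2 s: v starts 4 cm/s; Δx = 4·1 + ½·-12·1² = -2 cm; v ends -8 cm/s.
2–5 s: v starts -8 cm/s; Δx = -8·3 + ½·-11·3² = -73.5 cm; v ends -41 cm/s.
x(5) = -3 + Σ Δx = -77.5 cm.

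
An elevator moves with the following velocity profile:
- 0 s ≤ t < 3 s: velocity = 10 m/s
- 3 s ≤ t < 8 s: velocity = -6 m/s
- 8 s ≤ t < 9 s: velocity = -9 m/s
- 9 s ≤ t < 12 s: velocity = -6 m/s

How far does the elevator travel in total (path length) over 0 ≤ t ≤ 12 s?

87 m

Distance (not displacement) is the total path length: add the absolute areas under v-t.
0–3 s: |10| × 3 = 30 m
3–8 s: |-6| × 5 = 30 m
8–9 s: |-9| × 1 = 9 m
9–12 s: |-6| × 3 = 18 m
Total distance = 87 m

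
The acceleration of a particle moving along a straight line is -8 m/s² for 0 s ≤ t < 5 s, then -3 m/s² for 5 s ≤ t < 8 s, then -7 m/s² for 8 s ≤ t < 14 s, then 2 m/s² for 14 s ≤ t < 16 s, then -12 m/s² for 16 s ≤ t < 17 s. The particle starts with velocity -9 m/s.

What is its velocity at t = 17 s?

Δv equals the area under the a-t graph; then v = v₀ + Δv.
0–5 s: -8 × 5 = -40 m/s
5–8 s: -3 × 3 = -9 m/s
8–14 s: -7 × 6 = -42 m/s
14–16 s: 2 × 2 = 4 m/s
16–17 s: -12 × 1 = -12 m/s
Δv = -99 m/s, so v(17) = -9 + (-99) = -108 m/s.

-108 m/s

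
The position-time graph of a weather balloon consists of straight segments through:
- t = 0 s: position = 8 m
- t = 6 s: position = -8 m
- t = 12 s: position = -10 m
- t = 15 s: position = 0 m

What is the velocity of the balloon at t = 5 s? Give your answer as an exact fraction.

-8/3 m/s

Velocity is the slope of the x-t graph on 0–6 s: (-8 − 8)/(6 − 0) = -8/3 m/s.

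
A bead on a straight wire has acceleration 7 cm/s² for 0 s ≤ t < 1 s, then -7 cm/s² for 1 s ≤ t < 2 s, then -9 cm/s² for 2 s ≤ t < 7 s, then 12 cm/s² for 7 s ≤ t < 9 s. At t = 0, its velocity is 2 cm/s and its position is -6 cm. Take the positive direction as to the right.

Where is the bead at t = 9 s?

On each constant-a segment, Δv = aΔt and Δx = v₀Δt + ½aΔt²; chain segment to segment.
0–1 s: v starts 2 cm/s; Δx = 2·1 + ½·7·1² = 5.5 cm; v ends 9 cm/s.
1–2 s: v starts 9 cm/s; Δx = 9·1 + ½·-7·1² = 5.5 cm; v ends 2 cm/s.
2–7 s: v starts 2 cm/s; Δx = 2·5 + ½·-9·5² = -102.5 cm; v ends -43 cm/s.
7–9 s: v starts -43 cm/s; Δx = -43·2 + ½·12·2² = -62 cm; v ends -19 cm/s.
x(9) = -6 + Σ Δx = -159.5 cm.

-159.5 cm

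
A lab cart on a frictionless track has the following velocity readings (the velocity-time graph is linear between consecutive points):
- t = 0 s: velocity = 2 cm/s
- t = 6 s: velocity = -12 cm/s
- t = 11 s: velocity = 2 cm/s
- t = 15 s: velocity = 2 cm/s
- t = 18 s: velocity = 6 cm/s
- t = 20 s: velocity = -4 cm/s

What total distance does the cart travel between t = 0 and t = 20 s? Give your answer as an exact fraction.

2917/35 cm

Total distance travelled is ∫|v| dt — sum the magnitudes of each area piece.
0–6 s: v = 0 at t = 6/7 s; triangle areas 6/7 + 216/7 = 222/7 cm
6–11 s: v = 0 at t = 72/7 s; triangle areas 180/7 + 5/7 = 185/7 cm
11–15 s: |2| × 4 = 8 cm
15–18 s: |½(2 + 6)(3)| = 12 cm
18–20 s: v = 0 at t = 19.2 s; triangle areas 3.6 + 1.6 = 5.2 cm
Total distance = 2917/35 cm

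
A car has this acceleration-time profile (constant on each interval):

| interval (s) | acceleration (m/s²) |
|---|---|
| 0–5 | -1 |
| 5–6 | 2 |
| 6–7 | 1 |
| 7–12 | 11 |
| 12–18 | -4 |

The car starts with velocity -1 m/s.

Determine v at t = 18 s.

Δv equals the area under the a-t graph; then v = v₀ + Δv.
0–5 s: -1 × 5 = -5 m/s
5–6 s: 2 × 1 = 2 m/s
6–7 s: 1 × 1 = 1 m/s
7–12 s: 11 × 5 = 55 m/s
12–18 s: -4 × 6 = -24 m/s
Δv = 29 m/s, so v(18) = -1 + (29) = 28 m/s.

28 m/s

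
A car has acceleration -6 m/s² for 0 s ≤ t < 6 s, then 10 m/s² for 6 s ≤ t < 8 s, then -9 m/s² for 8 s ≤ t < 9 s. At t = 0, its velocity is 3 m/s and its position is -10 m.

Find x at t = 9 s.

-163.5 m

On each constant-a segment, Δv = aΔt and Δx = v₀Δt + ½aΔt²; chain segment to segment.
0–6 s: v starts 3 m/s; Δx = 3·6 + ½·-6·6² = -90 m; v ends -33 m/s.
6–8 s: v starts -33 m/s; Δx = -33·2 + ½·10·2² = -46 m; v ends -13 m/s.
8–9 s: v starts -13 m/s; Δx = -13·1 + ½·-9·1² = -17.5 m; v ends -22 m/s.
x(9) = -10 + Σ Δx = -163.5 m.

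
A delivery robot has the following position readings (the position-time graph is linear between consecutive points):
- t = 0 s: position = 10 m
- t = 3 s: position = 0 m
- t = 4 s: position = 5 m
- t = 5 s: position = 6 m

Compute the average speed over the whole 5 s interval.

3.2 m/s

Average speed = (total path length)/(elapsed time); on a piecewise-linear x-t graph the path length is Σ|Δx|.
0–3 s: |Δx| = |0 − 10| = 10 m
3–4 s: |Δx| = |5 − 0| = 5 m
4–5 s: |Δx| = |6 − 5| = 1 m
Total path = 16 m; average speed = 16/5 = 3.2 m/s.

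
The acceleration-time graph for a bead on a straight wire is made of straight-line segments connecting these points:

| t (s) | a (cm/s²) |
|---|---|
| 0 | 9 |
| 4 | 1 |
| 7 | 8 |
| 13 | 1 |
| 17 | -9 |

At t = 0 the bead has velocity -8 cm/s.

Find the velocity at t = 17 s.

36.5 cm/s

Δv equals the area under the a-t graph; then v = v₀ + Δv.
0–4 s: ½(9 + 1)(4) = 20 cm/s
4–7 s: ½(1 + 8)(3) = 13.5 cm/s
7–13 s: ½(8 + 1)(6) = 27 cm/s
13–17 s: ½(1 + -9)(4) = -16 cm/s
Δv = 44.5 cm/s, so v(17) = -8 + (44.5) = 36.5 cm/s.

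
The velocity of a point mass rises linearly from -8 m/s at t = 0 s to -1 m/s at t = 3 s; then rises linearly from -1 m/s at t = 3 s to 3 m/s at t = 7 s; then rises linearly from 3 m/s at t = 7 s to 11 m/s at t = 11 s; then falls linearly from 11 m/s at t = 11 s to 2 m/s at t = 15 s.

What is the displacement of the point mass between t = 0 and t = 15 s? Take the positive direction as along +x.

Net displacement equals the area under the velocity-time graph (areas below the axis count negative).
0–3 s: ½(-8 + -1)(3) = -13.5 m
3–7 s: ½(-1 + 3)(4) = 4 m
7–11 s: ½(3 + 11)(4) = 28 m
11–15 s: ½(11 + 2)(4) = 26 m
Net displacement = 44.5 m

44.5 m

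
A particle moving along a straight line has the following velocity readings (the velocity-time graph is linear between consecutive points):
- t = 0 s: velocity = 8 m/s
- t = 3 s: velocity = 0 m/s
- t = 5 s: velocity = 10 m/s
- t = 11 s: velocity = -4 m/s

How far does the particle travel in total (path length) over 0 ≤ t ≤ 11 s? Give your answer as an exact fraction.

Total distance travelled is ∫|v| dt — sum the magnitudes of each area piece.
0–3 s: |½(8 + 0)(3)| = 12 m
3–5 s: |½(0 + 10)(2)| = 10 m
5–11 s: v = 0 at t = 65/7 s; triangle areas 150/7 + 24/7 = 174/7 m
Total distance = 328/7 m

328/7 m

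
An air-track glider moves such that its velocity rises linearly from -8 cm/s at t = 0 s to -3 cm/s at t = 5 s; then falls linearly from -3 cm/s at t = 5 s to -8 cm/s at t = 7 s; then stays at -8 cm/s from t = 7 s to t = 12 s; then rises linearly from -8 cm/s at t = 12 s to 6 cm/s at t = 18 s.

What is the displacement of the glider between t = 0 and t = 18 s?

-84.5 cm

Net displacement equals the area under the velocity-time graph (areas below the axis count negative).
0–5 s: ½(-8 + -3)(5) = -27.5 cm
5–7 s: ½(-3 + -8)(2) = -11 cm
7–12 s: -8 × 5 = -40 cm
12–18 s: ½(-8 + 6)(6) = -6 cm
Net displacement = -84.5 cm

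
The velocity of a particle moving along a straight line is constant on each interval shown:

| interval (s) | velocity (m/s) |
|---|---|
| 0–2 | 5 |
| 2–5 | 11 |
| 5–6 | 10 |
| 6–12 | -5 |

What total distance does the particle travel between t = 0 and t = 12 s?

Total distance travelled is ∫|v| dt — sum the magnitudes of each area piece.
0–2 s: |5| × 2 = 10 m
2–5 s: |11| × 3 = 33 m
5–6 s: |10| × 1 = 10 m
6–12 s: |-5| × 6 = 30 m
Total distance = 83 m

83 m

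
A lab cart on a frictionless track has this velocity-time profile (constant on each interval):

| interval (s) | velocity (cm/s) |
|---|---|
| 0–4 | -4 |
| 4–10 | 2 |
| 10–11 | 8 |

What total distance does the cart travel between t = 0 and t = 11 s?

36 cm

Distance (not displacement) is the total path length: add the absolute areas under v-t.
0–4 s: |-4| × 4 = 16 cm
4–10 s: |2| × 6 = 12 cm
10–11 s: |8| × 1 = 8 cm
Total distance = 36 cm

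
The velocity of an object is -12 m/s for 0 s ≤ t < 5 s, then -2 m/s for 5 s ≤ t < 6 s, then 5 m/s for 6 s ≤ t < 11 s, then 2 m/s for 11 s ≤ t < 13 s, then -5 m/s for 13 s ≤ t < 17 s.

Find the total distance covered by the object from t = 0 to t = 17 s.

111 m

Total distance travelled is ∫|v| dt — sum the magnitudes of each area piece.
0–5 s: |-12| × 5 = 60 m
5–6 s: |-2| × 1 = 2 m
6–11 s: |5| × 5 = 25 m
11–13 s: |2| × 2 = 4 m
13–17 s: |-5| × 4 = 20 m
Total distance = 111 m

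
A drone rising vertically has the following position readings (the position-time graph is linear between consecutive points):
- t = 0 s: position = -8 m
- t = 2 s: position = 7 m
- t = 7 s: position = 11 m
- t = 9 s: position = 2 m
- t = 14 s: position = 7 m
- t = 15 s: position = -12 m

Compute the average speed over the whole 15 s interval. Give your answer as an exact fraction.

Average speed = (total path length)/(elapsed time); on a piecewise-linear x-t graph the path length is Σ|Δx|.
0–2 s: |Δx| = |7 − -8| = 15 m
2–7 s: |Δx| = |11 − 7| = 4 m
7–9 s: |Δx| = |2 − 11| = 9 m
9–14 s: |Δx| = |7 − 2| = 5 m
14–15 s: |Δx| = |-12 − 7| = 19 m
Total path = 52 m; average speed = 52/15 = 52/15 m/s.

52/15 m/s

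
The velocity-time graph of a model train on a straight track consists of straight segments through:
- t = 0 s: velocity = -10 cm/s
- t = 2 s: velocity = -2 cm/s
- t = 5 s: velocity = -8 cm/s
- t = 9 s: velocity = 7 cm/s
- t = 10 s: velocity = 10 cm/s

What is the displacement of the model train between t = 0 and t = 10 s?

Displacement is the signed area under the v-t curve.
0–2 s: ½(-10 + -2)(2) = -12 cm
2–5 s: ½(-2 + -8)(3) = -15 cm
5–9 s: ½(-8 + 7)(4) = -2 cm
9–10 s: ½(7 + 10)(1) = 8.5 cm
Net displacement = -20.5 cm

-20.5 cm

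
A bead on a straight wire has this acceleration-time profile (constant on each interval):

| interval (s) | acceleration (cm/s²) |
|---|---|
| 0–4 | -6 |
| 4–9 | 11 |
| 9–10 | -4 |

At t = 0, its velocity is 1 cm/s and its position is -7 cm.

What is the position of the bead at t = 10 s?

On each constant-a segment, Δv = aΔt and Δx = v₀Δt + ½aΔt²; chain segment to segment.
0–4 s: v starts 1 cm/s; Δx = 1·4 + ½·-6·4² = -44 cm; v ends -23 cm/s.
4–9 s: v starts -23 cm/s; Δx = -23·5 + ½·11·5² = 22.5 cm; v ends 32 cm/s.
9–10 s: v starts 32 cm/s; Δx = 32·1 + ½·-4·1² = 30 cm; v ends 28 cm/s.
x(10) = -7 + Σ Δx = 1.5 cm.

1.5 cm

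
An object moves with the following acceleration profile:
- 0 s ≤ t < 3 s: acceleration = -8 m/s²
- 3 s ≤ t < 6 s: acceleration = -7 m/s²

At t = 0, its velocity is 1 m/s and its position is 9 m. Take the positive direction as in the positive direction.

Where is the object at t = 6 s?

On each constant-a segment, Δv = aΔt and Δx = v₀Δt + ½aΔt²; chain segment to segment.
0–3 s: v starts 1 m/s; Δx = 1·3 + ½·-8·3² = -33 m; v ends -23 m/s.
3–6 s: v starts -23 m/s; Δx = -23·3 + ½·-7·3² = -100.5 m; v ends -44 m/s.
x(6) = 9 + Σ Δx = -124.5 m.

-124.5 m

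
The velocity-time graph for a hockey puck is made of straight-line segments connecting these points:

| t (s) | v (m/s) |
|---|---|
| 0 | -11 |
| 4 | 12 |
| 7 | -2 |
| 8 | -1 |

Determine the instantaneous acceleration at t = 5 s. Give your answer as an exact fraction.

-14/3 m/s²

Acceleration is the slope of the v-t graph on 4–7 s: (-2 − 12)/(7 − 4) = -14/3 m/s².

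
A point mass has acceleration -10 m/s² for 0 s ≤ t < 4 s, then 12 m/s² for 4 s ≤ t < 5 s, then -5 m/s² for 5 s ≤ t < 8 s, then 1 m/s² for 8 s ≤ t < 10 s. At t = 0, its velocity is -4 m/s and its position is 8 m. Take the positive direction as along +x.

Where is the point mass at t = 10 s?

-336.5 m

On each constant-a segment, Δv = aΔt and Δx = v₀Δt + ½aΔt²; chain segment to segment.
0–4 s: v starts -4 m/s; Δx = -4·4 + ½·-10·4² = -96 m; v ends -44 m/s.
4–5 s: v starts -44 m/s; Δx = -44·1 + ½·12·1² = -38 m; v ends -32 m/s.
5–8 s: v starts -32 m/s; Δx = -32·3 + ½·-5·3² = -118.5 m; v ends -47 m/s.
8–10 s: v starts -47 m/s; Δx = -47·2 + ½·1·2² = -92 m; v ends -45 m/s.
x(10) = 8 + Σ Δx = -336.5 m.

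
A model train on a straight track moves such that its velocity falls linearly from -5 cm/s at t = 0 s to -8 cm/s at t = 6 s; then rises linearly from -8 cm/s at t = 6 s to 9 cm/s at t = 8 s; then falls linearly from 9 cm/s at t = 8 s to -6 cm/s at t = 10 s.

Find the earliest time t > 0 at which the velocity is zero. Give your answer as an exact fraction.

v changes sign on 6–8 s (from -8 to 9); the graph is linear there, so v = 0 at t = 6 + (8)·(8 − 6)/(9 − -8) = 118/17 s.

t = 118/17 s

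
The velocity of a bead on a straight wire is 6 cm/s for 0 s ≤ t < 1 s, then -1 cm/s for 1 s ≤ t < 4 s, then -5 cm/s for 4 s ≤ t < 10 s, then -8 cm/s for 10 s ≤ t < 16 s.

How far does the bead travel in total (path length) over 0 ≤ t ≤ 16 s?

87 cm

Total distance travelled is ∫|v| dt — sum the magnitudes of each area piece.
0–1 s: |6| × 1 = 6 cm
1–4 s: |-1| × 3 = 3 cm
4–10 s: |-5| × 6 = 30 cm
10–16 s: |-8| × 6 = 48 cm
Total distance = 87 cm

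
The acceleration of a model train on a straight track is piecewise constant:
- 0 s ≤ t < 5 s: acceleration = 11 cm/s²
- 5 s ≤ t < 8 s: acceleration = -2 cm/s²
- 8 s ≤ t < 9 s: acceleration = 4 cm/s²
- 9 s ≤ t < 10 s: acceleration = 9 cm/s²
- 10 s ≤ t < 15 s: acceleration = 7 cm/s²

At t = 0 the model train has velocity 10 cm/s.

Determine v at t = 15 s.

107 cm/s

Δv equals the area under the a-t graph; then v = v₀ + Δv.
0–5 s: 11 × 5 = 55 cm/s
5–8 s: -2 × 3 = -6 cm/s
8–9 s: 4 × 1 = 4 cm/s
9–10 s: 9 × 1 = 9 cm/s
10–15 s: 7 × 5 = 35 cm/s
Δv = 97 cm/s, so v(15) = 10 + (97) = 107 cm/s.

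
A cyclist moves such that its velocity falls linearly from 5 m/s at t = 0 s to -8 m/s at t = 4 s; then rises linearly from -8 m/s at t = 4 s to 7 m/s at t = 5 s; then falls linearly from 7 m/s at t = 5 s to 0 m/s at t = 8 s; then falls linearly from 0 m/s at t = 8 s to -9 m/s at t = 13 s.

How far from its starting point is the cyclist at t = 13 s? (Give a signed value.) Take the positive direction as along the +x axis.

-18.5 m

Net displacement equals the area under the velocity-time graph (areas below the axis count negative).
0–4 s: ½(5 + -8)(4) = -6 m
4–5 s: ½(-8 + 7)(1) = -0.5 m
5–8 s: ½(7 + 0)(3) = 10.5 m
8–13 s: ½(0 + -9)(5) = -22.5 m
Net displacement = -18.5 m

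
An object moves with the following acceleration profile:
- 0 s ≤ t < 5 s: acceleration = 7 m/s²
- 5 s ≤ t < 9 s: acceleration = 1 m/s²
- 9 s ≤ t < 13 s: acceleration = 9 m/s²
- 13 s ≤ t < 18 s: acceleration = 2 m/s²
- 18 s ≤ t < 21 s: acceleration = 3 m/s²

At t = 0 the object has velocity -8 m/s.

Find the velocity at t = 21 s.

Δv equals the area under the a-t graph; then v = v₀ + Δv.
0–5 s: 7 × 5 = 35 m/s
5–9 s: 1 × 4 = 4 m/s
9–13 s: 9 × 4 = 36 m/s
13–18 s: 2 × 5 = 10 m/s
18–21 s: 3 × 3 = 9 m/s
Δv = 94 m/s, so v(21) = -8 + (94) = 86 m/s.

86 m/s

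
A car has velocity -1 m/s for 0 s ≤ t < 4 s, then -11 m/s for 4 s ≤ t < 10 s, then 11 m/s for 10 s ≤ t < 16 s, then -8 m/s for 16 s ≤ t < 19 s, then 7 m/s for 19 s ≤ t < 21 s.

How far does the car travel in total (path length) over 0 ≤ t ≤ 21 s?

174 m

Total distance travelled is ∫|v| dt — sum the magnitudes of each area piece.
0–4 s: |-1| × 4 = 4 m
4–10 s: |-11| × 6 = 66 m
10–16 s: |11| × 6 = 66 m
16–19 s: |-8| × 3 = 24 m
19–21 s: |7| × 2 = 14 m
Total distance = 174 m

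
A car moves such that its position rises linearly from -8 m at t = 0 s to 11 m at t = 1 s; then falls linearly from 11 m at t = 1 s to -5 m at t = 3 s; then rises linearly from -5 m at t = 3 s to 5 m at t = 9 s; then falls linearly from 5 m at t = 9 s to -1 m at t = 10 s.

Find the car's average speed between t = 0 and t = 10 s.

5.1 m/s

Average speed = (total path length)/(elapsed time); on a piecewise-linear x-t graph the path length is Σ|Δx|.
0–1 s: |Δx| = |11 − -8| = 19 m
1–3 s: |Δx| = |-5 − 11| = 16 m
3–9 s: |Δx| = |5 − -5| = 10 m
9–10 s: |Δx| = |-1 − 5| = 6 m
Total path = 51 m; average speed = 51/10 = 5.1 m/s.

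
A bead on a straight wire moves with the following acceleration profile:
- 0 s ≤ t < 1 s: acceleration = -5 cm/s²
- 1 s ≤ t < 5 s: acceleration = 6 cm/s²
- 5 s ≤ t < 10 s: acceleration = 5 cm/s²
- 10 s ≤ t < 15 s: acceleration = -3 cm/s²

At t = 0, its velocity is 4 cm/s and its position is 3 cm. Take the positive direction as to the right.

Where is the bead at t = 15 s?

428.5 cm

On each constant-a segment, Δv = aΔt and Δx = v₀Δt + ½aΔt²; chain segment to segment.
0–1 s: v starts 4 cm/s; Δx = 4·1 + ½·-5·1² = 1.5 cm; v ends -1 cm/s.
1–5 s: v starts -1 cm/s; Δx = -1·4 + ½·6·4² = 44 cm; v ends 23 cm/s.
5–10 s: v starts 23 cm/s; Δx = 23·5 + ½·5·5² = 177.5 cm; v ends 48 cm/s.
10–15 s: v starts 48 cm/s; Δx = 48·5 + ½·-3·5² = 202.5 cm; v ends 33 cm/s.
x(15) = 3 + Σ Δx = 428.5 cm.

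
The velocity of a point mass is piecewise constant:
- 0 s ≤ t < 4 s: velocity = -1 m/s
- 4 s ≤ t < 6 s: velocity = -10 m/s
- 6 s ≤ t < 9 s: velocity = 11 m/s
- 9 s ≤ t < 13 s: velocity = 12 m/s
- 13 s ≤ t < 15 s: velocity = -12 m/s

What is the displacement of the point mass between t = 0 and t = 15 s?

33 m

Net displacement equals the area under the velocity-time graph (areas below the axis count negative).
0–4 s: -1 × 4 = -4 m
4–6 s: -10 × 2 = -20 m
6–9 s: 11 × 3 = 33 m
9–13 s: 12 × 4 = 48 m
13–15 s: -12 × 2 = -24 m
Net displacement = 33 m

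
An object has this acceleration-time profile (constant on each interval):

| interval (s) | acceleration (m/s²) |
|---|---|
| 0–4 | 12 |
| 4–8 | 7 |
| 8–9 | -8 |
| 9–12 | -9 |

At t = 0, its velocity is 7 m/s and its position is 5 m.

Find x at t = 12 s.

668.5 m

On each constant-a segment, Δv = aΔt and Δx = v₀Δt + ½aΔt²; chain segment to segment.
0–4 s: v starts 7 m/s; Δx = 7·4 + ½·12·4² = 124 m; v ends 55 m/s.
4–8 s: v starts 55 m/s; Δx = 55·4 + ½·7·4² = 276 m; v ends 83 m/s.
8–9 s: v starts 83 m/s; Δx = 83·1 + ½·-8·1² = 79 m; v ends 75 m/s.
9–12 s: v starts 75 m/s; Δx = 75·3 + ½·-9·3² = 184.5 m; v ends 48 m/s.
x(12) = 5 + Σ Δx = 668.5 m.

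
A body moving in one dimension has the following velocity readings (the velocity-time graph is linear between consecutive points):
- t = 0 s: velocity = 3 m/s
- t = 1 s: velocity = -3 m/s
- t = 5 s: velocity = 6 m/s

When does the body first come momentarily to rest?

t = 0.5 s

v changes sign on 0–1 s (from 3 to -3); the graph is linear there, so v = 0 at t = 0 + (-3)·(1 − 0)/(-3 − 3) = 0.5 s.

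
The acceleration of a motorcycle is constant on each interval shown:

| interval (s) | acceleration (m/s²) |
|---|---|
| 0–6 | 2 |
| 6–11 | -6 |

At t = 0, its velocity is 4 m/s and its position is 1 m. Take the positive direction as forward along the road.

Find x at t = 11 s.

66 m

On each constant-a segment, Δv = aΔt and Δx = v₀Δt + ½aΔt²; chain segment to segment.
0–6 s: v starts 4 m/s; Δx = 4·6 + ½·2·6² = 60 m; v ends 16 m/s.
6–11 s: v starts 16 m/s; Δx = 16·5 + ½·-6·5² = 5 m; v ends -14 m/s.
x(11) = 1 + Σ Δx = 66 m.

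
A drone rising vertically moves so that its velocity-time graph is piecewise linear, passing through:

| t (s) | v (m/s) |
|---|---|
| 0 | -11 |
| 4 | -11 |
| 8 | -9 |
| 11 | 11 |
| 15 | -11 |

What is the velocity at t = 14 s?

On 11–15 s the graph is linear from 11 to -11 m/s: v(14) = 11 + (-11 − 11)·(14 − 11)/(15 − 11) = -5.5 m/s.

-5.5 m/s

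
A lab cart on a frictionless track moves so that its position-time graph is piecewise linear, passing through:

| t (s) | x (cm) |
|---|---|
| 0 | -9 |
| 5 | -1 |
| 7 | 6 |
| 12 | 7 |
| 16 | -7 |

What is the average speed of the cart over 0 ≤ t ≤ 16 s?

Average speed = (total path length)/(elapsed time); on a piecewise-linear x-t graph the path length is Σ|Δx|.
0–5 s: |Δx| = |-1 − -9| = 8 cm
5–7 s: |Δx| = |6 − -1| = 7 cm
7–12 s: |Δx| = |7 − 6| = 1 cm
12–16 s: |Δx| = |-7 − 7| = 14 cm
Total path = 30 cm; average speed = 30/16 = 1.875 cm/s.

1.875 cm/s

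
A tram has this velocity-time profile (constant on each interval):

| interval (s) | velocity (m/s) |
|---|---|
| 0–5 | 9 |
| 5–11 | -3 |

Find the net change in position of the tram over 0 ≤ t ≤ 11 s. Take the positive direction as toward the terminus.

Displacement is the signed area under the v-t curve.
0–5 s: 9 × 5 = 45 m
5–11 s: -3 × 6 = -18 m
Net displacement = 27 m

27 m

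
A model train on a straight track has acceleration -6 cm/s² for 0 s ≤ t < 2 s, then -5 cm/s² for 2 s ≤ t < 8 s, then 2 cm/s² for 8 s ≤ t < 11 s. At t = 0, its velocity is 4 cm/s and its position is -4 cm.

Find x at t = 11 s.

-251 cm

On each constant-a segment, Δv = aΔt and Δx = v₀Δt + ½aΔt²; chain segment to segment.
0–2 s: v starts 4 cm/s; Δx = 4·2 + ½·-6·2² = -4 cm; v ends -8 cm/s.
2–8 s: v starts -8 cm/s; Δx = -8·6 + ½·-5·6² = -138 cm; v ends -38 cm/s.
8–11 s: v starts -38 cm/s; Δx = -38·3 + ½·2·3² = -105 cm; v ends -32 cm/s.
x(11) = -4 + Σ Δx = -251 cm.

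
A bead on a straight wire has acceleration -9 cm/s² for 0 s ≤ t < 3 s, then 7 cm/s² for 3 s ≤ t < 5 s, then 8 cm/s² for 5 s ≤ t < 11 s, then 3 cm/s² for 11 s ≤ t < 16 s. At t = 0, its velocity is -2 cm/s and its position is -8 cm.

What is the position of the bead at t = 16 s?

On each constant-a segment, Δv = aΔt and Δx = v₀Δt + ½aΔt²; chain segment to segment.
0–3 s: v starts -2 cm/s; Δx = -2·3 + ½·-9·3² = -46.5 cm; v ends -29 cm/s.
3–5 s: v starts -29 cm/s; Δx = -29·2 + ½·7·2² = -44 cm; v ends -15 cm/s.
5–11 s: v starts -15 cm/s; Δx = -15·6 + ½·8·6² = 54 cm; v ends 33 cm/s.
11–16 s: v starts 33 cm/s; Δx = 33·5 + ½·3·5² = 202.5 cm; v ends 48 cm/s.
x(16) = -8 + Σ Δx = 158 cm.

158 cm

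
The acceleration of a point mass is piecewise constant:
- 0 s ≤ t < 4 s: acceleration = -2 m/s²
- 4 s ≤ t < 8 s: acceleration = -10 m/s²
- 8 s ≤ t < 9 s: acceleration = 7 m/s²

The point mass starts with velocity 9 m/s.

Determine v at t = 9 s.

-32 m/s

Δv equals the area under the a-t graph; then v = v₀ + Δv.
0–4 s: -2 × 4 = -8 m/s
4–8 s: -10 × 4 = -40 m/s
8–9 s: 7 × 1 = 7 m/s
Δv = -41 m/s, so v(9) = 9 + (-41) = -32 m/s.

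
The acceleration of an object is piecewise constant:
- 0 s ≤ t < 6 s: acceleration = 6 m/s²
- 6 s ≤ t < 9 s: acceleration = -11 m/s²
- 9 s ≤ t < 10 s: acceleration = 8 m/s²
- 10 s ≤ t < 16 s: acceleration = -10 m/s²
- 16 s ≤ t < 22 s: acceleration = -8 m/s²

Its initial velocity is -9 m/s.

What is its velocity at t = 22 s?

-106 m/s

Δv equals the area under the a-t graph; then v = v₀ + Δv.
0–6 s: 6 × 6 = 36 m/s
6–9 s: -11 × 3 = -33 m/s
9–10 s: 8 × 1 = 8 m/s
10–16 s: -10 × 6 = -60 m/s
16–22 s: -8 × 6 = -48 m/s
Δv = -97 m/s, so v(22) = -9 + (-97) = -106 m/s.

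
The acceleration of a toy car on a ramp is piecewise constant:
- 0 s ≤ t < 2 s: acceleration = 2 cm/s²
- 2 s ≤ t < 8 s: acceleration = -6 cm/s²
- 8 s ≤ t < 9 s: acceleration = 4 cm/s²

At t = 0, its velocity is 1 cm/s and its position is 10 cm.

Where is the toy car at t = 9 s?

-91 cm

On each constant-a segment, Δv = aΔt and Δx = v₀Δt + ½aΔt²; chain segment to segment.
0–2 s: v starts 1 cm/s; Δx = 1·2 + ½·2·2² = 6 cm; v ends 5 cm/s.
2–8 s: v starts 5 cm/s; Δx = 5·6 + ½·-6·6² = -78 cm; v ends -31 cm/s.
8–9 s: v starts -31 cm/s; Δx = -31·1 + ½·4·1² = -29 cm; v ends -27 cm/s.
x(9) = 10 + Σ Δx = -91 cm.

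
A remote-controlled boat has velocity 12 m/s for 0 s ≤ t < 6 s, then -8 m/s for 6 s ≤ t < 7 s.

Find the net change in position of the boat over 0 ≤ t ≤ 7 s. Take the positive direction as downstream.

Net displacement equals the area under the velocity-time graph (areas below the axis count negative).
0–6 s: 12 × 6 = 72 m
6–7 s: -8 × 1 = -8 m
Net displacement = 64 m

64 m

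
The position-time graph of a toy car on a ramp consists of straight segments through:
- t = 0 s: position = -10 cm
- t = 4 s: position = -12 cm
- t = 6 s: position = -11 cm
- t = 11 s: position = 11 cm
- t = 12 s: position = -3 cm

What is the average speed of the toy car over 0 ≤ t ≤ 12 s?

3.25 cm/s

Average speed = (total path length)/(elapsed time); on a piecewise-linear x-t graph the path length is Σ|Δx|.
0–4 s: |Δx| = |-12 − -10| = 2 cm
4–6 s: |Δx| = |-11 − -12| = 1 cm
6–11 s: |Δx| = |11 − -11| = 22 cm
11–12 s: |Δx| = |-3 − 11| = 14 cm
Total path = 39 cm; average speed = 39/12 = 3.25 cm/s.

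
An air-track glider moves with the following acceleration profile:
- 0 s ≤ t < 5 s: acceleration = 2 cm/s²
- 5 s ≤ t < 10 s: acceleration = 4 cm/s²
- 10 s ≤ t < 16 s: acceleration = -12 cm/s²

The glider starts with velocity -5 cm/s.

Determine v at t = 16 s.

-47 cm/s

Δv equals the area under the a-t graph; then v = v₀ + Δv.
0–5 s: 2 × 5 = 10 cm/s
5–10 s: 4 × 5 = 20 cm/s
10–16 s: -12 × 6 = -72 cm/s
Δv = -42 cm/s, so v(16) = -5 + (-42) = -47 cm/s.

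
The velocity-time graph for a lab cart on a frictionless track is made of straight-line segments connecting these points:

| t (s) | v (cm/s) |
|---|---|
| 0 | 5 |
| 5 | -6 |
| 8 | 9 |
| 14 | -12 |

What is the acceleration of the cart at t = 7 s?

Acceleration is the slope of the v-t graph on 5–8 s: (9 − -6)/(8 − 5) = 5 cm/s².

5 cm/s²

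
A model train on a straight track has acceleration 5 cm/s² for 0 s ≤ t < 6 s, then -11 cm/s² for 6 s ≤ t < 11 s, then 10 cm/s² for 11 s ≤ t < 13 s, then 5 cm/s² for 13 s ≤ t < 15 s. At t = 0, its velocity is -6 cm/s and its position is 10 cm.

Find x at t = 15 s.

On each constant-a segment, Δv = aΔt and Δx = v₀Δt + ½aΔt²; chain segment to segment.
0–6 s: v starts -6 cm/s; Δx = -6·6 + ½·5·6² = 54 cm; v ends 24 cm/s.
6–11 s: v starts 24 cm/s; Δx = 24·5 + ½·-11·5² = -17.5 cm; v ends -31 cm/s.
11–13 s: v starts -31 cm/s; Δx = -31·2 + ½·10·2² = -42 cm; v ends -11 cm/s.
13–15 s: v starts -11 cm/s; Δx = -11·2 + ½·5·2² = -12 cm; v ends -1 cm/s.
x(15) = 10 + Σ Δx = -7.5 cm.

-7.5 cm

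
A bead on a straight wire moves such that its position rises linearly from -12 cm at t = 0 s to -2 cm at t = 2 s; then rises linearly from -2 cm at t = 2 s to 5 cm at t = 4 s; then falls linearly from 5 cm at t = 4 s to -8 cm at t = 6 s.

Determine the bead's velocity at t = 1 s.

Velocity is the slope of the x-t graph on 0–2 s: (-2 − -12)/(2 − 0) = 5 cm/s.

5 cm/s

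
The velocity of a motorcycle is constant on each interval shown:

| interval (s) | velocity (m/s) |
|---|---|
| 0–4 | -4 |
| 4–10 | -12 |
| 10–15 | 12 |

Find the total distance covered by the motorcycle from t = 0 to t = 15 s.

Total distance travelled is ∫|v| dt — sum the magnitudes of each area piece.
0–4 s: |-4| × 4 = 16 m
4–10 s: |-12| × 6 = 72 m
10–15 s: |12| × 5 = 60 m
Total distance = 148 m

148 m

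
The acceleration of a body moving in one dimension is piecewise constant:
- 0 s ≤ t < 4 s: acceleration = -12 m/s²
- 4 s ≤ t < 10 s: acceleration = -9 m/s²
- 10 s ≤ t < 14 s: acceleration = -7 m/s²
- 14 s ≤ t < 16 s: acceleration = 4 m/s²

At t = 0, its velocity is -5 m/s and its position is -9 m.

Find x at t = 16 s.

On each constant-a segment, Δv = aΔt and Δx = v₀Δt + ½aΔt²; chain segment to segment.
0–4 s: v starts -5 m/s; Δx = -5·4 + ½·-12·4² = -116 m; v ends -53 m/s.
4–10 s: v starts -53 m/s; Δx = -53·6 + ½·-9·6² = -480 m; v ends -107 m/s.
10–14 s: v starts -107 m/s; Δx = -107·4 + ½·-7·4² = -484 m; v ends -135 m/s.
14–16 s: v starts -135 m/s; Δx = -135·2 + ½·4·2² = -262 m; v ends -127 m/s.
x(16) = -9 + Σ Δx = -1351 m.

-1351 m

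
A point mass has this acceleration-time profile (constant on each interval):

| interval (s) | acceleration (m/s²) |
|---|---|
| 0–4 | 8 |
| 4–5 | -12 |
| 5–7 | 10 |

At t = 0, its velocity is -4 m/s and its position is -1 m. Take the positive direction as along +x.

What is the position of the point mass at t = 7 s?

121 m

On each constant-a segment, Δv = aΔt and Δx = v₀Δt + ½aΔt²; chain segment to segment.
0–4 s: v starts -4 m/s; Δx = -4·4 + ½·8·4² = 48 m; v ends 28 m/s.
4–5 s: v starts 28 m/s; Δx = 28·1 + ½·-12·1² = 22 m; v ends 16 m/s.
5–7 s: v starts 16 m/s; Δx = 16·2 + ½·10·2² = 52 m; v ends 36 m/s.
x(7) = -1 + Σ Δx = 121 m.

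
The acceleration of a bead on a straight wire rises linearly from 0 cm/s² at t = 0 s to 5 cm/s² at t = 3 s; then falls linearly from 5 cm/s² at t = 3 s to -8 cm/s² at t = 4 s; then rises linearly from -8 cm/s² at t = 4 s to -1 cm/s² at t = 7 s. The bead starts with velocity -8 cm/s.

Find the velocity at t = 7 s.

-15.5 cm/s

Δv equals the area under the a-t graph; then v = v₀ + Δv.
0–3 s: ½(0 + 5)(3) = 7.5 cm/s
3–4 s: ½(5 + -8)(1) = -1.5 cm/s
4–7 s: ½(-8 + -1)(3) = -13.5 cm/s
Δv = -7.5 cm/s, so v(7) = -8 + (-7.5) = -15.5 cm/s.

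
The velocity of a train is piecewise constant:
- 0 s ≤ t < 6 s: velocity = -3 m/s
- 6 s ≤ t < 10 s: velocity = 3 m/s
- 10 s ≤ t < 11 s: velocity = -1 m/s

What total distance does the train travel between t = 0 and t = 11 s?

Distance (not displacement) is the total path length: add the absolute areas under v-t.
0–6 s: |-3| × 6 = 18 m
6–10 s: |3| × 4 = 12 m
10–11 s: |-1| × 1 = 1 m
Total distance = 31 m

31 m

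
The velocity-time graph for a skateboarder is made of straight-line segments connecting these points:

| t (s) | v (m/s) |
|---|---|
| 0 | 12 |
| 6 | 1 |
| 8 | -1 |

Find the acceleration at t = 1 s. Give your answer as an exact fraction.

-11/6 m/s²

Acceleration is the slope of the v-t graph on 0–6 s: (1 − 12)/(6 − 0) = -11/6 m/s².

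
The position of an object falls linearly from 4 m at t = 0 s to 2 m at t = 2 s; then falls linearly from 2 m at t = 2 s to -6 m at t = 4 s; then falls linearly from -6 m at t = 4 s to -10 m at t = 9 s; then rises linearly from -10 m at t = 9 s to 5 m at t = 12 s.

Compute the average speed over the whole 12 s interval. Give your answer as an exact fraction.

29/12 m/s

Average speed = (total path length)/(elapsed time); on a piecewise-linear x-t graph the path length is Σ|Δx|.
0–2 s: |Δx| = |2 − 4| = 2 m
2–4 s: |Δx| = |-6 − 2| = 8 m
4–9 s: |Δx| = |-10 − -6| = 4 m
9–12 s: |Δx| = |5 − -10| = 15 m
Total path = 29 m; average speed = 29/12 = 29/12 m/s.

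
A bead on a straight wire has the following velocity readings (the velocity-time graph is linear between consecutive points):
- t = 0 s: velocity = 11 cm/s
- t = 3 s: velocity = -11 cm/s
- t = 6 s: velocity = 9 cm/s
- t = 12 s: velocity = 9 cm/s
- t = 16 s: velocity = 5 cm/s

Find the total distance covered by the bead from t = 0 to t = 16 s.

113.65 cm

Total distance travelled is ∫|v| dt — sum the magnitudes of each area piece.
0–3 s: v = 0 at t = 1.5 s; triangle areas 8.25 + 8.25 = 16.5 cm
3–6 s: v = 0 at t = 4.65 s; triangle areas 9.075 + 6.075 = 15.15 cm
6–12 s: |9| × 6 = 54 cm
12–16 s: |½(9 + 5)(4)| = 28 cm
Total distance = 113.65 cm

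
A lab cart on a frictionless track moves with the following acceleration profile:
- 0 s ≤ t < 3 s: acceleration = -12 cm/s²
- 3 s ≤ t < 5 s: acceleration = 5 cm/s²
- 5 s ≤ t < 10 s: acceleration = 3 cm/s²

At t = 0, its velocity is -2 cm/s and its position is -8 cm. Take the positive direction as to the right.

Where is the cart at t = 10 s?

On each constant-a segment, Δv = aΔt and Δx = v₀Δt + ½aΔt²; chain segment to segment.
0–3 s: v starts -2 cm/s; Δx = -2·3 + ½·-12·3² = -60 cm; v ends -38 cm/s.
3–5 s: v starts -38 cm/s; Δx = -38·2 + ½·5·2² = -66 cm; v ends -28 cm/s.
5–10 s: v starts -28 cm/s; Δx = -28·5 + ½·3·5² = -102.5 cm; v ends -13 cm/s.
x(10) = -8 + Σ Δx = -236.5 cm.

-236.5 cm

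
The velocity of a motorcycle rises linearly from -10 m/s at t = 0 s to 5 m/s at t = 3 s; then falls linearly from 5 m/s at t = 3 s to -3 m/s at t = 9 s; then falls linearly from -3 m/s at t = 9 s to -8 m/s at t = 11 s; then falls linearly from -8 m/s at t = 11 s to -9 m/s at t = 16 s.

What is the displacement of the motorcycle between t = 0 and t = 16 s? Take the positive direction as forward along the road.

-55 m

Net displacement equals the area under the velocity-time graph (areas below the axis count negative).
0–3 s: ½(-10 + 5)(3) = -7.5 m
3–9 s: ½(5 + -3)(6) = 6 m
9–11 s: ½(-3 + -8)(2) = -11 m
11–16 s: ½(-8 + -9)(5) = -42.5 m
Net displacement = -55 m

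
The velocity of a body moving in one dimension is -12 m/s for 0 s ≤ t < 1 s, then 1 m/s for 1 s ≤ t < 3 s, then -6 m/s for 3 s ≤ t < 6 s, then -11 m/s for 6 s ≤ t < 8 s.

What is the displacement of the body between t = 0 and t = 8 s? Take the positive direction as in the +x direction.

Displacement is the signed area under the v-t curve.
0–1 s: -12 × 1 = -12 m
1–3 s: 1 × 2 = 2 m
3–6 s: -6 × 3 = -18 m
6–8 s: -11 × 2 = -22 m
Net displacement = -50 m

-50 m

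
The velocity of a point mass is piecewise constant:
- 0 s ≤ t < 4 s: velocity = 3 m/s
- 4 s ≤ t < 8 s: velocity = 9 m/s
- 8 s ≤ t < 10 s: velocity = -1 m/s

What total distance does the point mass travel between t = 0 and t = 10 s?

50 m

Distance (not displacement) is the total path length: add the absolute areas under v-t.
0–4 s: |3| × 4 = 12 m
4–8 s: |9| × 4 = 36 m
8–10 s: |-1| × 2 = 2 m
Total distance = 50 m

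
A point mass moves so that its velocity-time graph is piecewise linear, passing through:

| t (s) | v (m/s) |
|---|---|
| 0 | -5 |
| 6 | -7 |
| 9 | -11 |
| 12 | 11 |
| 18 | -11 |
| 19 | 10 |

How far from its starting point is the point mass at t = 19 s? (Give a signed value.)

-63.5 m

Displacement is the signed area under the v-t curve.
0–6 s: ½(-5 + -7)(6) = -36 m
6–9 s: ½(-7 + -11)(3) = -27 m
9–12 s: ½(-11 + 11)(3) = 0 m
12–18 s: ½(11 + -11)(6) = 0 m
18–19 s: ½(-11 + 10)(1) = -0.5 m
Net displacement = -63.5 m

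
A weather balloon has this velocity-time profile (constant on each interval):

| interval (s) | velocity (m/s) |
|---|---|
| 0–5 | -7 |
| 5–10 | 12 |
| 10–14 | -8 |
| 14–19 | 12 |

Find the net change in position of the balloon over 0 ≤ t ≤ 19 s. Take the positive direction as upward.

53 m

Net displacement equals the area under the velocity-time graph (areas below the axis count negative).
0–5 s: -7 × 5 = -35 m
5–10 s: 12 × 5 = 60 m
10–14 s: -8 × 4 = -32 m
14–19 s: 12 × 5 = 60 m
Net displacement = 53 m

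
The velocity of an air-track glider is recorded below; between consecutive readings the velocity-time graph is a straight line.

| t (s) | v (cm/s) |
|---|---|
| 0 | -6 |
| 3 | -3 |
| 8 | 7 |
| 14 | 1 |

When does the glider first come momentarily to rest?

v changes sign on 3–8 s (from -3 to 7); the graph is linear there, so v = 0 at t = 3 + (3)·(8 − 3)/(7 − -3) = 4.5 s.

t = 4.5 s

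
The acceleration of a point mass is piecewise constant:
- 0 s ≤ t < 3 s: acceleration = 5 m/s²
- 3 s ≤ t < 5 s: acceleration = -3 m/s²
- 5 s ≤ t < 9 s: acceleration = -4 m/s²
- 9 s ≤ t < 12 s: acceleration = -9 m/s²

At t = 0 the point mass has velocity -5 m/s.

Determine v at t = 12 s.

-39 m/s

Δv equals the area under the a-t graph; then v = v₀ + Δv.
0–3 s: 5 × 3 = 15 m/s
3–5 s: -3 × 2 = -6 m/s
5–9 s: -4 × 4 = -16 m/s
9–12 s: -9 × 3 = -27 m/s
Δv = -34 m/s, so v(12) = -5 + (-34) = -39 m/s.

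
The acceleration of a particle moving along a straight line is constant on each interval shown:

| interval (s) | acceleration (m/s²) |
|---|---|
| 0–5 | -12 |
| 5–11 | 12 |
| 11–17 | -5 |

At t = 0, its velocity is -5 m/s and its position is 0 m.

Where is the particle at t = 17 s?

On each constant-a segment, Δv = aΔt and Δx = v₀Δt + ½aΔt²; chain segment to segment.
0–5 s: v starts -5 m/s; Δx = -5·5 + ½·-12·5² = -175 m; v ends -65 m/s.
5–11 s: v starts -65 m/s; Δx = -65·6 + ½·12·6² = -174 m; v ends 7 m/s.
11–17 s: v starts 7 m/s; Δx = 7·6 + ½·-5·6² = -48 m; v ends -23 m/s.
x(17) = 0 + Σ Δx = -397 m.

-397 m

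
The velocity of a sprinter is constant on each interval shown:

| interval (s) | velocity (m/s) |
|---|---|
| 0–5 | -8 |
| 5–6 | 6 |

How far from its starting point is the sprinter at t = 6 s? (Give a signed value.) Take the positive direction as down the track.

Net displacement equals the area under the velocity-time graph (areas below the axis count negative).
0–5 s: -8 × 5 = -40 m
5–6 s: 6 × 1 = 6 m
Net displacement = -34 m

-34 m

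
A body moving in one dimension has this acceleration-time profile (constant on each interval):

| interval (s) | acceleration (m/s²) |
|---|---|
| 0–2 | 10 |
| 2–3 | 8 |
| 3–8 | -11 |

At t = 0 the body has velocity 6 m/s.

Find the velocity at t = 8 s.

-21 m/s

Δv equals the area under the a-t graph; then v = v₀ + Δv.
0–2 s: 10 × 2 = 20 m/s
2–3 s: 8 × 1 = 8 m/s
3–8 s: -11 × 5 = -55 m/s
Δv = -27 m/s, so v(8) = 6 + (-27) = -21 m/s.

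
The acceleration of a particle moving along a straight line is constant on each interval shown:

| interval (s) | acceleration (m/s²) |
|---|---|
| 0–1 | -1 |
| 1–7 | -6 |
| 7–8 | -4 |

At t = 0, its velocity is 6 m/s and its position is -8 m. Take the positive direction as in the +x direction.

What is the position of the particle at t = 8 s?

On each constant-a segment, Δv = aΔt and Δx = v₀Δt + ½aΔt²; chain segment to segment.
0–1 s: v starts 6 m/s; Δx = 6·1 + ½·-1·1² = 5.5 m; v ends 5 m/s.
1–7 s: v starts 5 m/s; Δx = 5·6 + ½·-6·6² = -78 m; v ends -31 m/s.
7–8 s: v starts -31 m/s; Δx = -31·1 + ½·-4·1² = -33 m; v ends -35 m/s.
x(8) = -8 + Σ Δx = -113.5 m.

-113.5 m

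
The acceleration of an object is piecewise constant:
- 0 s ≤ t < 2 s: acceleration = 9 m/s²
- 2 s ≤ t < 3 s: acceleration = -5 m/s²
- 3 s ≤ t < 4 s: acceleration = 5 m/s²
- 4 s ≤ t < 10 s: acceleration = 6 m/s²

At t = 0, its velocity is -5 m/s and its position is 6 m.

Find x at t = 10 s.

221 m

On each constant-a segment, Δv = aΔt and Δx = v₀Δt + ½aΔt²; chain segment to segment.
0–2 s: v starts -5 m/s; Δx = -5·2 + ½·9·2² = 8 m; v ends 13 m/s.
2–3 s: v starts 13 m/s; Δx = 13·1 + ½·-5·1² = 10.5 m; v ends 8 m/s.
3–4 s: v starts 8 m/s; Δx = 8·1 + ½·5·1² = 10.5 m; v ends 13 m/s.
4–10 s: v starts 13 m/s; Δx = 13·6 + ½·6·6² = 186 m; v ends 49 m/s.
x(10) = 6 + Σ Δx = 221 m.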